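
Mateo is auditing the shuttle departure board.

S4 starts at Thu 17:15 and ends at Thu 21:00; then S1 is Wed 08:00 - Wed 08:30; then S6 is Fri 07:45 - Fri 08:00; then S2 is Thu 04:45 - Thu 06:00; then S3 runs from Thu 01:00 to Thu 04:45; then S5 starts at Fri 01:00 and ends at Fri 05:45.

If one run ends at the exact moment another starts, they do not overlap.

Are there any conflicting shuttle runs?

Sorted by start: S1, S3, S2, S4, S5, S6.
S3 starts after S1 ends, so S1 has no further overlaps.
S2 starts exactly when S3 ends (back-to-back, no overlap), so S3 has no further overlaps.
S4 starts after S2 ends, so S2 has no further overlaps.
S5 starts after S4 ends, so S4 has no further overlaps.
S6 starts after S5 ends.
Every pair is clear; the schedule has no overlaps.

No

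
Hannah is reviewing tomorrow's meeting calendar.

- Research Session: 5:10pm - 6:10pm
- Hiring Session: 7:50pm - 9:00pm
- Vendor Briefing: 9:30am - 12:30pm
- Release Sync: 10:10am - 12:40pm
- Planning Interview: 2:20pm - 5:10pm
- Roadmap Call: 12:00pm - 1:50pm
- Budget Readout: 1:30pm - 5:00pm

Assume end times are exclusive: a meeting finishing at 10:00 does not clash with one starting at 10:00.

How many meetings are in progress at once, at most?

3

Sweep the timeline, counting +1 at each start and −1 at each end (ends before starts at a tie):
9:30am start Vendor Briefing → 1
10:10am start Release Sync → 2
12:00pm start Roadmap Call → 3
12:30pm end Vendor Briefing → 2
12:40pm end Release Sync → 1
1:30pm start Budget Readout → 2
1:50pm end Roadmap Call → 1
2:20pm start Planning Interview → 2
5:00pm end Budget Readout → 1
5:10pm end Planning Interview → 0
5:10pm start Research Session → 1
6:10pm end Research Session → 0
7:50pm start Hiring Session → 1
9:00pm end Hiring Session → 0
Peak is 3, at 12:00pm (Release Sync, Roadmap Call, Vendor Briefing).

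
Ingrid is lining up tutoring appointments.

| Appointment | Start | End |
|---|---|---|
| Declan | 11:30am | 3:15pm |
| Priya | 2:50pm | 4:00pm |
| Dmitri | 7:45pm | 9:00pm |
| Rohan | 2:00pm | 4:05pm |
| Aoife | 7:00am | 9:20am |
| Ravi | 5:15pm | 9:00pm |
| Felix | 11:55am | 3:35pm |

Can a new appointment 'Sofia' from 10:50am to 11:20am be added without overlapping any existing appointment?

Yes — the slot is free

Aoife: ends 9:20am at or before Sofia starts 10:50am → clear.
Declan: starts 11:30am at or after Sofia ends 11:20am → clear.
Felix: starts 11:55am at or after Sofia ends 11:20am → clear.
Rohan: starts 2:00pm at or after Sofia ends 11:20am → clear.
Priya: starts 2:50pm at or after Sofia ends 11:20am → clear.
Ravi: starts 5:15pm at or after Sofia ends 11:20am → clear.
Dmitri: starts 7:45pm at or after Sofia ends 11:20am → clear.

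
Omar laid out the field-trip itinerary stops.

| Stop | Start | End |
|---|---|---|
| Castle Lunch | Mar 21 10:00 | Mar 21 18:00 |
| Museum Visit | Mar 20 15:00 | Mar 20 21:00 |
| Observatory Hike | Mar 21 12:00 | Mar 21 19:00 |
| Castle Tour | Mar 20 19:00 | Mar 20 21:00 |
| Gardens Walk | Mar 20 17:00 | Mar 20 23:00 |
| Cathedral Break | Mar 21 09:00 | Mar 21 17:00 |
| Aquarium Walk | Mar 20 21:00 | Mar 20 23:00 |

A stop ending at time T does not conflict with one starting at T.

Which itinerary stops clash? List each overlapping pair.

Check each pair: they overlap iff neither finishes before the other starts.
Sorted by start: Museum Visit, Gardens Walk, Castle Tour, Aquarium Walk, Cathedral Break, Castle Lunch, Observatory Hike.
Gardens Walk starts before Museum Visit ends → Museum Visit and Gardens Walk overlap.
Castle Tour starts before Museum Visit ends → Museum Visit and Castle Tour overlap.
Aquarium Walk starts exactly when Museum Visit ends (back-to-back, no overlap), so Museum Visit has no further overlaps.
Castle Tour starts before Gardens Walk ends → Gardens Walk and Castle Tour overlap.
Aquarium Walk starts before Gardens Walk ends → Gardens Walk and Aquarium Walk overlap.
Cathedral Break starts after Gardens Walk ends, so Gardens Walk has no further overlaps.
Aquarium Walk starts exactly when Castle Tour ends (back-to-back, no overlap), so Castle Tour has no further overlaps.
Cathedral Break starts after Aquarium Walk ends, so Aquarium Walk has no further overlaps.
Castle Lunch starts before Cathedral Break ends → Cathedral Break and Castle Lunch overlap.
Observatory Hike starts before Cathedral Break ends → Cathedral Break and Observatory Hike overlap.
Observatory Hike starts before Castle Lunch ends → Castle Lunch and Observatory Hike overlap.

Aquarium Walk & Gardens Walk, Castle Lunch & Cathedral Break, Castle Lunch & Observatory Hike, Castle Tour & Gardens Walk, Castle Tour & Museum Visit, Cathedral Break & Observatory Hike, Gardens Walk & Museum Visit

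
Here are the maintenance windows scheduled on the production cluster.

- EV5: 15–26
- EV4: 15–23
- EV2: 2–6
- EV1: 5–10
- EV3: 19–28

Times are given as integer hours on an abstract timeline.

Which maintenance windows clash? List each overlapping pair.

EV1 & EV2, EV3 & EV4, EV3 & EV5, EV4 & EV5

Sorted by start: EV2, EV1, EV4, EV5, EV3.
EV1 starts before EV2 ends → EV2 and EV1 overlap.
EV4 starts after EV2 ends; EV2 is clear from here.
EV4 starts after EV1 ends; EV1 is clear from here.
EV5 starts before EV4 ends → EV4 and EV5 overlap.
EV3 starts before EV4 ends → EV4 and EV3 overlap.
EV3 starts before EV5 ends → EV5 and EV3 overlap.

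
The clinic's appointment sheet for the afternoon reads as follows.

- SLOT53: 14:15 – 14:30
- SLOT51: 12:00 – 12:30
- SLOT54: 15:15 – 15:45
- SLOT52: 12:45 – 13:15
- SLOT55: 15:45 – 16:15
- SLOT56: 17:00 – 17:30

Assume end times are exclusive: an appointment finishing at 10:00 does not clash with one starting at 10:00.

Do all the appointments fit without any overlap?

Yes

Sorted by start: SLOT51, SLOT52, SLOT53, SLOT54, SLOT55, SLOT56.
SLOT52 starts after SLOT51 ends, so nothing later overlaps SLOT51 either.
SLOT53 starts after SLOT52 ends, so nothing later overlaps SLOT52 either.
SLOT54 starts after SLOT53 ends, so nothing later overlaps SLOT53 either.
SLOT55 starts exactly when SLOT54 ends (back-to-back, no overlap), so nothing later overlaps SLOT54 either.
SLOT56 starts after SLOT55 ends.
Every pair is clear; the schedule has no overlaps.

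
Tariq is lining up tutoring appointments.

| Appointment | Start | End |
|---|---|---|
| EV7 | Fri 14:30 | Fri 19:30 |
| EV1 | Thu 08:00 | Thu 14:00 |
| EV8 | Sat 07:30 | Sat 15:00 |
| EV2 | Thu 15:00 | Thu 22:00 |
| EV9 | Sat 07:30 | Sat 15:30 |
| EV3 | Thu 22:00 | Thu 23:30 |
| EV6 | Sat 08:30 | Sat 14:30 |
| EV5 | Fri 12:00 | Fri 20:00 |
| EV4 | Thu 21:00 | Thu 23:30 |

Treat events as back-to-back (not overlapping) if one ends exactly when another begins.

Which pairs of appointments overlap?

Two intervals overlap when each starts before the other ends.
Sorted by start: EV1, EV2, EV4, EV3, EV5, EV7, EV8, EV9, EV6.
EV2 starts after EV1 ends; EV1 is clear from here.
EV4 starts before EV2 ends → EV2 and EV4 overlap.
EV3 starts exactly when EV2 ends (back-to-back, no overlap); EV2 is clear from here.
EV3 starts before EV4 ends → EV4 and EV3 overlap.
EV5 starts after EV4 ends; EV4 is clear from here.
EV5 starts after EV3 ends; EV3 is clear from here.
EV7 starts before EV5 ends → EV5 and EV7 overlap.
EV8 starts after EV5 ends; EV5 is clear from here.
EV8 starts after EV7 ends; EV7 is clear from here.
EV9 starts before EV8 ends → EV8 and EV9 overlap.
EV6 starts before EV8 ends → EV8 and EV6 overlap.
EV6 starts before EV9 ends → EV9 and EV6 overlap.

EV2 & EV4, EV3 & EV4, EV5 & EV7, EV6 & EV8, EV6 & EV9, EV8 & EV9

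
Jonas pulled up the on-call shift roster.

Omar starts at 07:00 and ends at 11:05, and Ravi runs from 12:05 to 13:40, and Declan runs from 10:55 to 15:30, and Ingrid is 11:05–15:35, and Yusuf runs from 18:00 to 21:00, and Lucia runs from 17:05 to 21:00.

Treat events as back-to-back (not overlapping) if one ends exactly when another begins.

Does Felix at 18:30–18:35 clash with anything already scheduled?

Yes — it overlaps Lucia, Yusuf

Omar: ends 11:05 at or before Felix starts 18:30 → clear.
Declan: ends 15:30 at or before Felix starts 18:30 → clear.
Ingrid: ends 15:35 at or before Felix starts 18:30 → clear.
Ravi: ends 13:40 at or before Felix starts 18:30 → clear.
Lucia: starts 17:05 before Felix ends 18:35, and ends 21:00 after Felix starts 18:30 → overlap.
Yusuf: starts 18:00 before Felix ends 18:35, and ends 21:00 after Felix starts 18:30 → overlap.
Felix overlaps Yusuf, Lucia.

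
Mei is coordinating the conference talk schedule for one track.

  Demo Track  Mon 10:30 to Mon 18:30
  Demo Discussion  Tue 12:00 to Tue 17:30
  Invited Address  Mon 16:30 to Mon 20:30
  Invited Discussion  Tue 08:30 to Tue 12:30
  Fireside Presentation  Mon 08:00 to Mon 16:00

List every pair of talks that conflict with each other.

Sorted by start: Fireside Presentation, Demo Track, Invited Address, Invited Discussion, Demo Discussion.
Demo Track starts before Fireside Presentation ends → Fireside Presentation and Demo Track overlap.
Invited Address starts after Fireside Presentation ends; Fireside Presentation is clear from here.
Invited Address starts before Demo Track ends → Demo Track and Invited Address overlap.
Invited Discussion starts after Demo Track ends; Demo Track is clear from here.
Invited Discussion starts after Invited Address ends; Invited Address is clear from here.
Demo Discussion starts before Invited Discussion ends → Invited Discussion and Demo Discussion overlap.

Demo Discussion & Invited Discussion, Demo Track & Fireside Presentation, Demo Track & Invited Address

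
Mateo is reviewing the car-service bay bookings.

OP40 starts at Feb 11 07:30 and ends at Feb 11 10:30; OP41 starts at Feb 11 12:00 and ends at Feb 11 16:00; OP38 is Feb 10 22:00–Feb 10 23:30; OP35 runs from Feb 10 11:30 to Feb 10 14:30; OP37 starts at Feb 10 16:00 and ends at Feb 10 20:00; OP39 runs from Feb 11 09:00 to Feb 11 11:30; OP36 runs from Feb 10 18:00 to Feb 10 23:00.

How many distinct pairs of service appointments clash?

3

Two intervals overlap when each starts before the other ends.
Sorted by start: OP35, OP37, OP36, OP38, OP40, OP39, OP41.
OP37 starts after OP35 ends — done with OP35.
OP36 starts before OP37 ends → OP37 and OP36 overlap.
OP38 starts after OP37 ends — done with OP37.
OP38 starts before OP36 ends → OP36 and OP38 overlap.
OP40 starts after OP36 ends — done with OP36.
OP40 starts after OP38 ends — done with OP38.
OP39 starts before OP40 ends → OP40 and OP39 overlap.
OP41 starts after OP40 ends.
OP41 starts after OP39 ends.
Overlapping pairs: OP36 & OP37, OP36 & OP38, OP39 & OP40 — 3 in total.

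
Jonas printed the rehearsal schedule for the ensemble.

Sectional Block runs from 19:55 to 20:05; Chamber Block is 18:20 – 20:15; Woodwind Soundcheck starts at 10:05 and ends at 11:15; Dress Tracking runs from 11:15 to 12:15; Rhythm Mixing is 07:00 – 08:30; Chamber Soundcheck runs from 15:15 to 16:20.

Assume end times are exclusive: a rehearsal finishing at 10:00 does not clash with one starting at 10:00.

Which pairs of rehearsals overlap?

Chamber Block & Sectional Block

Sorted by start: Rhythm Mixing, Woodwind Soundcheck, Dress Tracking, Chamber Soundcheck, Chamber Block, Sectional Block.
Woodwind Soundcheck starts after Rhythm Mixing ends, so nothing later overlaps Rhythm Mixing either.
Dress Tracking starts exactly when Woodwind Soundcheck ends (back-to-back, no overlap), so nothing later overlaps Woodwind Soundcheck either.
Chamber Soundcheck starts after Dress Tracking ends, so nothing later overlaps Dress Tracking either.
Chamber Block starts after Chamber Soundcheck ends, so nothing later overlaps Chamber Soundcheck either.
Sectional Block starts before Chamber Block ends → Chamber Block and Sectional Block overlap.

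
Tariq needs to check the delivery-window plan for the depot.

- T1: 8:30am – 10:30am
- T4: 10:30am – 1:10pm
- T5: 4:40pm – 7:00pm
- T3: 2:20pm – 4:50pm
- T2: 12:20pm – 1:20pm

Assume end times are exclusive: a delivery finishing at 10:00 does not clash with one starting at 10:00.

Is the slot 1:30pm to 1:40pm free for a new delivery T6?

Yes — the slot is free

T1: ends 10:30am at or before T6 starts 1:30pm → clear.
T4: ends 1:10pm at or before T6 starts 1:30pm → clear.
T2: ends 1:20pm at or before T6 starts 1:30pm → clear.
T3: starts 2:20pm at or after T6 ends 1:40pm → clear.
T5: starts 4:40pm at or after T6 ends 1:40pm → clear.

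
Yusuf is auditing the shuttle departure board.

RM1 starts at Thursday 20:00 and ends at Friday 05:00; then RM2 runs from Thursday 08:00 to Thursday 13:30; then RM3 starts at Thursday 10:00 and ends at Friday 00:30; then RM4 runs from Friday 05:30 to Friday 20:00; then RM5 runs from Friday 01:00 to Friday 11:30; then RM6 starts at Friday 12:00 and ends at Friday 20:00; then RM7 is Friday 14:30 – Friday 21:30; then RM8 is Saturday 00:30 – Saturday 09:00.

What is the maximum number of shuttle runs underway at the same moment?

Sort all start/end points and keep a running count:
Thursday 08:00 start RM2 → 1
Thursday 10:00 start RM3 → 2
Thursday 13:30 end RM2 → 1
Thursday 20:00 start RM1 → 2
Friday 00:30 end RM3 → 1
Friday 01:00 start RM5 → 2
Friday 05:00 end RM1 → 1
Friday 05:30 start RM4 → 2
Friday 11:30 end RM5 → 1
Friday 12:00 start RM6 → 2
Friday 14:30 start RM7 → 3
Friday 20:00 end RM4 → 2
Friday 20:00 end RM6 → 1
Friday 21:30 end RM7 → 0
Saturday 00:30 start RM8 → 1
Saturday 09:00 end RM8 → 0
Peak is 3, at Friday 14:30 (RM4, RM6, RM7).

3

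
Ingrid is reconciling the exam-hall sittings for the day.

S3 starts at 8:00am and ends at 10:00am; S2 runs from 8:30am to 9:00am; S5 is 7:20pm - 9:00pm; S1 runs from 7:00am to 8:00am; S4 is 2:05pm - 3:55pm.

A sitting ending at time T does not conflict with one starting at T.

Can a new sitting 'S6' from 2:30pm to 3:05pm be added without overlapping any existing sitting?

No — it overlaps S4

S1: ends 8:00am at or before S6 starts 2:30pm → clear.
S3: ends 10:00am at or before S6 starts 2:30pm → clear.
S2: ends 9:00am at or before S6 starts 2:30pm → clear.
S4: starts 2:05pm before S6 ends 3:05pm, and ends 3:55pm after S6 starts 2:30pm → overlap.
S5: starts 7:20pm at or after S6 ends 3:05pm → clear.
S6 overlaps S4.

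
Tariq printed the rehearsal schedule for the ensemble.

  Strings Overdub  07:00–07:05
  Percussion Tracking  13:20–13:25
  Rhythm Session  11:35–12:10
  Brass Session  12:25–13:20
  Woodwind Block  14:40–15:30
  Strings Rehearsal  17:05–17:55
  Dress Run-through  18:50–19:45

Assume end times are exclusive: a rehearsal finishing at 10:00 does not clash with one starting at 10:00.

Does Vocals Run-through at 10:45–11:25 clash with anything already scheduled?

Strings Overdub: ends 07:05 at or before Vocals Run-through starts 10:45 → clear.
Rhythm Session: starts 11:35 at or after Vocals Run-through ends 11:25 → clear.
Brass Session: starts 12:25 at or after Vocals Run-through ends 11:25 → clear.
Percussion Tracking: starts 13:20 at or after Vocals Run-through ends 11:25 → clear.
Woodwind Block: starts 14:40 at or after Vocals Run-through ends 11:25 → clear.
Strings Rehearsal: starts 17:05 at or after Vocals Run-through ends 11:25 → clear.
Dress Run-through: starts 18:50 at or after Vocals Run-through ends 11:25 → clear.

No — it doesn't clash with anything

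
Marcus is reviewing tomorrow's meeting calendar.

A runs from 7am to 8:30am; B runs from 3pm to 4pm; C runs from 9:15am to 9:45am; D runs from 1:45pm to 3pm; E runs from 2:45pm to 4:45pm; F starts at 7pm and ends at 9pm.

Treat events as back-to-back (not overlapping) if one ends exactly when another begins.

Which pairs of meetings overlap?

B & E, D & E

Sorted by start: A, C, D, E, B, F.
C starts after A ends, so A has no further overlaps.
D starts after C ends, so C has no further overlaps.
E starts before D ends → D and E overlap.
B starts exactly when D ends (back-to-back, no overlap), so D has no further overlaps.
B starts before E ends → E and B overlap.
F starts after E ends.
F starts after B ends.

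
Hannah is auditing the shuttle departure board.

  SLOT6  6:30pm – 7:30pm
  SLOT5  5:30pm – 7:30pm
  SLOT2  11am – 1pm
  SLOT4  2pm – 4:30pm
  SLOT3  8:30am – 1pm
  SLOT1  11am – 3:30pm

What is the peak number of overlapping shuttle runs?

Sweep the timeline, counting +1 at each start and −1 at each end (ends before starts at a tie):
8:30am start SLOT3 → 1
11am start SLOT1 → 2
11am start SLOT2 → 3
1pm end SLOT2 → 2
1pm end SLOT3 → 1
2pm start SLOT4 → 2
3:30pm end SLOT1 → 1
4:30pm end SLOT4 → 0
5:30pm start SLOT5 → 1
6:30pm start SLOT6 → 2
7:30pm end SLOT5 → 1
7:30pm end SLOT6 → 0
Peak is 3, at 11am (SLOT1, SLOT2, SLOT3).

3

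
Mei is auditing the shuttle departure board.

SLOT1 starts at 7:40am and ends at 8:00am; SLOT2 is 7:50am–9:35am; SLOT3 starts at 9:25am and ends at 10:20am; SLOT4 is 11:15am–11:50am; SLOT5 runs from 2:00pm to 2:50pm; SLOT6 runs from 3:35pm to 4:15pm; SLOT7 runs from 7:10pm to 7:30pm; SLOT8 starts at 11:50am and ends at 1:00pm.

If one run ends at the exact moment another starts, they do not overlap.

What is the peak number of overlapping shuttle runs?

2

Walk through starts and ends in time order (an end at T is processed before a start at T):
7:40am start SLOT1 → 1
7:50am start SLOT2 → 2
8:00am end SLOT1 → 1
9:25am start SLOT3 → 2
9:35am end SLOT2 → 1
10:20am end SLOT3 → 0
11:15am start SLOT4 → 1
11:50am end SLOT4 → 0
11:50am start SLOT8 → 1
1:00pm end SLOT8 → 0
2:00pm start SLOT5 → 1
2:50pm end SLOT5 → 0
3:35pm start SLOT6 → 1
4:15pm end SLOT6 → 0
7:10pm start SLOT7 → 1
7:30pm end SLOT7 → 0
Peak is 2, at 7:50am (SLOT1, SLOT2).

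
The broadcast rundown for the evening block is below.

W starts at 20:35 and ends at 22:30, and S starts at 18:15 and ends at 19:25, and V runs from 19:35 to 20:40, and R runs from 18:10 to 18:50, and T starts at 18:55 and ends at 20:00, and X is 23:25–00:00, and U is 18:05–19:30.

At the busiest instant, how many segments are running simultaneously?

Sort all start/end points and keep a running count:
18:05 start U → 1
18:10 start R → 2
18:15 start S → 3
18:50 end R → 2
18:55 start T → 3
19:25 end S → 2
19:30 end U → 1
19:35 start V → 2
20:00 end T → 1
20:35 start W → 2
20:40 end V → 1
22:30 end W → 0
23:25 start X → 1
00:00 end X → 0
Peak is 3, at 18:15 (R, S, U).

3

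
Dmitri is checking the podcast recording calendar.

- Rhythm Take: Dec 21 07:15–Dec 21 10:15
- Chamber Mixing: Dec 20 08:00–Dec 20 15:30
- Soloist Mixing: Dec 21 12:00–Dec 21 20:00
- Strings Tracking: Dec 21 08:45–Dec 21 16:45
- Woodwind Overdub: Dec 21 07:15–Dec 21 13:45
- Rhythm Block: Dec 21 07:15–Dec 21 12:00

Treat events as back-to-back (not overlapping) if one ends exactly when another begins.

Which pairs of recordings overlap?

Rhythm Block & Rhythm Take, Rhythm Block & Strings Tracking, Rhythm Block & Woodwind Overdub, Rhythm Take & Strings Tracking, Rhythm Take & Woodwind Overdub, Soloist Mixing & Strings Tracking, Soloist Mixing & Woodwind Overdub, Strings Tracking & Woodwind Overdub

Sorted by start: Chamber Mixing, Rhythm Take, Woodwind Overdub, Rhythm Block, Strings Tracking, Soloist Mixing.
Rhythm Take starts after Chamber Mixing ends; Chamber Mixing is clear from here.
Woodwind Overdub starts before Rhythm Take ends → Rhythm Take and Woodwind Overdub overlap.
Rhythm Block starts before Rhythm Take ends → Rhythm Take and Rhythm Block overlap.
Strings Tracking starts before Rhythm Take ends → Rhythm Take and Strings Tracking overlap.
Soloist Mixing starts after Rhythm Take ends.
Rhythm Block starts before Woodwind Overdub ends → Woodwind Overdub and Rhythm Block overlap.
Strings Tracking starts before Woodwind Overdub ends → Woodwind Overdub and Strings Tracking overlap.
Soloist Mixing starts before Woodwind Overdub ends → Woodwind Overdub and Soloist Mixing overlap.
Strings Tracking starts before Rhythm Block ends → Rhythm Block and Strings Tracking overlap.
Soloist Mixing starts exactly when Rhythm Block ends (back-to-back, no overlap).
Soloist Mixing starts before Strings Tracking ends → Strings Tracking and Soloist Mixing overlap.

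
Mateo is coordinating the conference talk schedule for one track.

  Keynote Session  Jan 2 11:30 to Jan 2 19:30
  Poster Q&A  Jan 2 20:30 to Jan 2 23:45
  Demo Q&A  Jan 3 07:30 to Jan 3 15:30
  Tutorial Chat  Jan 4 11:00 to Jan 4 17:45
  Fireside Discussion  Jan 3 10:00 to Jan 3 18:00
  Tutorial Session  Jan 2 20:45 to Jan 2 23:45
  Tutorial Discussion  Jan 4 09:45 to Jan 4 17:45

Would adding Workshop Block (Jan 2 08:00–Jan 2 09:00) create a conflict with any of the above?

Keynote Session: starts Jan 2 11:30 at or after Workshop Block ends Jan 2 09:00 → clear.
Poster Q&A: starts Jan 2 20:30 at or after Workshop Block ends Jan 2 09:00 → clear.
Tutorial Session: starts Jan 2 20:45 at or after Workshop Block ends Jan 2 09:00 → clear.
Demo Q&A: starts Jan 3 07:30 at or after Workshop Block ends Jan 2 09:00 → clear.
Fireside Discussion: starts Jan 3 10:00 at or after Workshop Block ends Jan 2 09:00 → clear.
Tutorial Discussion: starts Jan 4 09:45 at or after Workshop Block ends Jan 2 09:00 → clear.
Tutorial Chat: starts Jan 4 11:00 at or after Workshop Block ends Jan 2 09:00 → clear.

No — it doesn't clash with anything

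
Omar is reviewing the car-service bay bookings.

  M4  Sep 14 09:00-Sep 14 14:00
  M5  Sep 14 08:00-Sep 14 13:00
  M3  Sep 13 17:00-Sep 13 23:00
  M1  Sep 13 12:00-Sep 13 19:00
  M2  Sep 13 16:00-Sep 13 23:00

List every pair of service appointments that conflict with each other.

Sorted by start: M1, M2, M3, M5, M4.
M2 starts before M1 ends → M1 and M2 overlap.
M3 starts before M1 ends → M1 and M3 overlap.
M5 starts after M1 ends — done with M1.
M3 starts before M2 ends → M2 and M3 overlap.
M5 starts after M2 ends — done with M2.
M5 starts after M3 ends — done with M3.
M4 starts before M5 ends → M5 and M4 overlap.

M1 & M2, M1 & M3, M2 & M3, M4 & M5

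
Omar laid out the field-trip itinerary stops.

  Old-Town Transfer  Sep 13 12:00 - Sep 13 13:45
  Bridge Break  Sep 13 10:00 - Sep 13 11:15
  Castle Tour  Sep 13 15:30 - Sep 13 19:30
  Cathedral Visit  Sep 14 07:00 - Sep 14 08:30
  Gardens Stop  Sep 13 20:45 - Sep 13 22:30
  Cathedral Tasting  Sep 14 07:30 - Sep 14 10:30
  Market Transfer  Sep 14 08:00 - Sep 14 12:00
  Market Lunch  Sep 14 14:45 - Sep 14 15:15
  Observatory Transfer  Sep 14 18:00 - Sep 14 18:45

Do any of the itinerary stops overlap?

Sorted by start: Bridge Break, Old-Town Transfer, Castle Tour, Gardens Stop, Cathedral Visit, Cathedral Tasting, Market Transfer, Market Lunch, Observatory Transfer.
Old-Town Transfer starts after Bridge Break ends; Bridge Break is clear from here.
Castle Tour starts after Old-Town Transfer ends; Old-Town Transfer is clear from here.
Gardens Stop starts after Castle Tour ends; Castle Tour is clear from here.
Cathedral Visit starts after Gardens Stop ends; Gardens Stop is clear from here.
Cathedral Tasting starts before Cathedral Visit ends → Cathedral Visit and Cathedral Tasting overlap.
That's a conflict, so the schedule is not conflict-free.

Yes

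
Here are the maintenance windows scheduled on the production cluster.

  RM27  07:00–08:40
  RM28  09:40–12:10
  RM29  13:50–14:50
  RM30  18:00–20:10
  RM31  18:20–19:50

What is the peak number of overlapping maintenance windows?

Walk through starts and ends in time order (an end at T is processed before a start at T):
07:00 start RM27 → 1
08:40 end RM27 → 0
09:40 start RM28 → 1
12:10 end RM28 → 0
13:50 start RM29 → 1
14:50 end RM29 → 0
18:00 start RM30 → 1
18:20 start RM31 → 2
19:50 end RM31 → 1
20:10 end RM30 → 0
Peak is 2, at 18:20 (RM30, RM31).

2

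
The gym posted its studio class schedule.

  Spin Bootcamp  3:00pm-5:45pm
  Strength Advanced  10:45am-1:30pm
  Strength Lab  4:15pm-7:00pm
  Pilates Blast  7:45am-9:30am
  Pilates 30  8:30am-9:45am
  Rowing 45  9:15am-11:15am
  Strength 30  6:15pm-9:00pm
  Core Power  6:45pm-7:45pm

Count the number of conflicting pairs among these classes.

Sorted by start: Pilates Blast, Pilates 30, Rowing 45, Strength Advanced, Spin Bootcamp, Strength Lab, Strength 30, Core Power.
Pilates 30 starts before Pilates Blast ends → Pilates Blast and Pilates 30 overlap.
Rowing 45 starts before Pilates Blast ends → Pilates Blast and Rowing 45 overlap.
Strength Advanced starts after Pilates Blast ends, so nothing later overlaps Pilates Blast either.
Rowing 45 starts before Pilates 30 ends → Pilates 30 and Rowing 45 overlap.
Strength Advanced starts after Pilates 30 ends, so nothing later overlaps Pilates 30 either.
Strength Advanced starts before Rowing 45 ends → Rowing 45 and Strength Advanced overlap.
Spin Bootcamp starts after Rowing 45 ends, so nothing later overlaps Rowing 45 either.
Spin Bootcamp starts after Strength Advanced ends, so nothing later overlaps Strength Advanced either.
Strength Lab starts before Spin Bootcamp ends → Spin Bootcamp and Strength Lab overlap.
Strength 30 starts after Spin Bootcamp ends, so nothing later overlaps Spin Bootcamp either.
Strength 30 starts before Strength Lab ends → Strength Lab and Strength 30 overlap.
Core Power starts before Strength Lab ends → Strength Lab and Core Power overlap.
Core Power starts before Strength 30 ends → Strength 30 and Core Power overlap.
Overlapping pairs: Core Power & Strength 30, Core Power & Strength Lab, Pilates 30 & Pilates Blast, Pilates 30 & Rowing 45, Pilates Blast & Rowing 45, Rowing 45 & Strength Advanced, Spin Bootcamp & Strength Lab, Strength 30 & Strength Lab — 8 in total.

8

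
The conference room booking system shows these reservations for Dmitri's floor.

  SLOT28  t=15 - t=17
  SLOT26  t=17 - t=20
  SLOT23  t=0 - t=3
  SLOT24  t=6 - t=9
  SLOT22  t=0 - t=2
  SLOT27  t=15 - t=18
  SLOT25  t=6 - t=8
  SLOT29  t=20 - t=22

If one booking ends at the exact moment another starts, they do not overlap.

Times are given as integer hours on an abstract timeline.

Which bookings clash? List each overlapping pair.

Sorted by start: SLOT22, SLOT23, SLOT24, SLOT25, SLOT27, SLOT28, SLOT26, SLOT29.
SLOT23 starts before SLOT22 ends → SLOT22 and SLOT23 overlap.
SLOT24 starts after SLOT22 ends, so nothing later overlaps SLOT22 either.
SLOT24 starts after SLOT23 ends, so nothing later overlaps SLOT23 either.
SLOT25 starts before SLOT24 ends → SLOT24 and SLOT25 overlap.
SLOT27 starts after SLOT24 ends, so nothing later overlaps SLOT24 either.
SLOT27 starts after SLOT25 ends, so nothing later overlaps SLOT25 either.
SLOT28 starts before SLOT27 ends → SLOT27 and SLOT28 overlap.
SLOT26 starts before SLOT27 ends → SLOT27 and SLOT26 overlap.
SLOT29 starts after SLOT27 ends.
SLOT26 starts exactly when SLOT28 ends (back-to-back, no overlap), so nothing later overlaps SLOT28 either.
SLOT29 starts exactly when SLOT26 ends (back-to-back, no overlap).

SLOT22 & SLOT23, SLOT24 & SLOT25, SLOT26 & SLOT27, SLOT27 & SLOT28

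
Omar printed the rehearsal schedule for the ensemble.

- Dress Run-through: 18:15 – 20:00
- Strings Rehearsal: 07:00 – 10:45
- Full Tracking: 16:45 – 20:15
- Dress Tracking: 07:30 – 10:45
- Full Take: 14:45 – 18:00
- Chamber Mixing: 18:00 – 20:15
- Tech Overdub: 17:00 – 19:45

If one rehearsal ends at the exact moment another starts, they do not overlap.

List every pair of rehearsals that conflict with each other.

Chamber Mixing & Dress Run-through, Chamber Mixing & Full Tracking, Chamber Mixing & Tech Overdub, Dress Run-through & Full Tracking, Dress Run-through & Tech Overdub, Dress Tracking & Strings Rehearsal, Full Take & Full Tracking, Full Take & Tech Overdub, Full Tracking & Tech Overdub

Sorted by start: Strings Rehearsal, Dress Tracking, Full Take, Full Tracking, Tech Overdub, Chamber Mixing, Dress Run-through.
Dress Tracking starts before Strings Rehearsal ends → Strings Rehearsal and Dress Tracking overlap.
Full Take starts after Strings Rehearsal ends — done with Strings Rehearsal.
Full Take starts after Dress Tracking ends — done with Dress Tracking.
Full Tracking starts before Full Take ends → Full Take and Full Tracking overlap.
Tech Overdub starts before Full Take ends → Full Take and Tech Overdub overlap.
Chamber Mixing starts exactly when Full Take ends (back-to-back, no overlap) — done with Full Take.
Tech Overdub starts before Full Tracking ends → Full Tracking and Tech Overdub overlap.
Chamber Mixing starts before Full Tracking ends → Full Tracking and Chamber Mixing overlap.
Dress Run-through starts before Full Tracking ends → Full Tracking and Dress Run-through overlap.
Chamber Mixing starts before Tech Overdub ends → Tech Overdub and Chamber Mixing overlap.
Dress Run-through starts before Tech Overdub ends → Tech Overdub and Dress Run-through overlap.
Dress Run-through starts before Chamber Mixing ends → Chamber Mixing and Dress Run-through overlap.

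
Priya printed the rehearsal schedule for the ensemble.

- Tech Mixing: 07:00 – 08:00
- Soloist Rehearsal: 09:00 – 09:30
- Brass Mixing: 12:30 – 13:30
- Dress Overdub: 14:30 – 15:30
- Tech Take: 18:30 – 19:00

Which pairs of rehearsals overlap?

Sorted by start: Tech Mixing, Soloist Rehearsal, Brass Mixing, Dress Overdub, Tech Take.
Soloist Rehearsal starts after Tech Mixing ends — done with Tech Mixing.
Brass Mixing starts after Soloist Rehearsal ends — done with Soloist Rehearsal.
Dress Overdub starts after Brass Mixing ends — done with Brass Mixing.
Tech Take starts after Dress Overdub ends.

none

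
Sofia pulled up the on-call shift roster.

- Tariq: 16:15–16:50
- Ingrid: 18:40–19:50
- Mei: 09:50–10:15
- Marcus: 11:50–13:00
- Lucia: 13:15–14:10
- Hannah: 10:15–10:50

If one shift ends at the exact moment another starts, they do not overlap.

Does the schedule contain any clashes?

No

Sorted by start: Mei, Hannah, Marcus, Lucia, Tariq, Ingrid.
Hannah starts exactly when Mei ends (back-to-back, no overlap), so nothing later overlaps Mei either.
Marcus starts after Hannah ends, so nothing later overlaps Hannah either.
Lucia starts after Marcus ends, so nothing later overlaps Marcus either.
Tariq starts after Lucia ends, so nothing later overlaps Lucia either.
Ingrid starts after Tariq ends.
Every pair is clear; the schedule has no overlaps.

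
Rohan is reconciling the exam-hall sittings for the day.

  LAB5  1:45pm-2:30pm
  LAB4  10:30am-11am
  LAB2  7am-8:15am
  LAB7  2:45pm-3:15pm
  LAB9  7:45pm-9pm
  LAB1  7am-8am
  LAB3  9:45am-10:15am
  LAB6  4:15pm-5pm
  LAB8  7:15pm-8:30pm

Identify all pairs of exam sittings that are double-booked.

Sorted by start: LAB1, LAB2, LAB3, LAB4, LAB5, LAB7, LAB6, LAB8, LAB9.
LAB2 starts before LAB1 ends → LAB1 and LAB2 overlap.
LAB3 starts after LAB1 ends, so LAB1 has no further overlaps.
LAB3 starts after LAB2 ends, so LAB2 has no further overlaps.
LAB4 starts after LAB3 ends, so LAB3 has no further overlaps.
LAB5 starts after LAB4 ends, so LAB4 has no further overlaps.
LAB7 starts after LAB5 ends, so LAB5 has no further overlaps.
LAB6 starts after LAB7 ends, so LAB7 has no further overlaps.
LAB8 starts after LAB6 ends, so LAB6 has no further overlaps.
LAB9 starts before LAB8 ends → LAB8 and LAB9 overlap.

LAB1 & LAB2, LAB8 & LAB9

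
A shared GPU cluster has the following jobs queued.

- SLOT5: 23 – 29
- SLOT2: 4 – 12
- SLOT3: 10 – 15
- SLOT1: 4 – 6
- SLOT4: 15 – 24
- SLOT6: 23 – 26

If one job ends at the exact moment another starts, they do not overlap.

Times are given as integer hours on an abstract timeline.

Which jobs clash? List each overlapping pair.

SLOT1 & SLOT2, SLOT2 & SLOT3, SLOT4 & SLOT5, SLOT4 & SLOT6, SLOT5 & SLOT6

Sorted by start: SLOT1, SLOT2, SLOT3, SLOT4, SLOT5, SLOT6.
SLOT2 starts before SLOT1 ends → SLOT1 and SLOT2 overlap.
SLOT3 starts after SLOT1 ends, so SLOT1 has no further overlaps.
SLOT3 starts before SLOT2 ends → SLOT2 and SLOT3 overlap.
SLOT4 starts after SLOT2 ends, so SLOT2 has no further overlaps.
SLOT4 starts exactly when SLOT3 ends (back-to-back, no overlap), so SLOT3 has no further overlaps.
SLOT5 starts before SLOT4 ends → SLOT4 and SLOT5 overlap.
SLOT6 starts before SLOT4 ends → SLOT4 and SLOT6 overlap.
SLOT6 starts before SLOT5 ends → SLOT5 and SLOT6 overlap.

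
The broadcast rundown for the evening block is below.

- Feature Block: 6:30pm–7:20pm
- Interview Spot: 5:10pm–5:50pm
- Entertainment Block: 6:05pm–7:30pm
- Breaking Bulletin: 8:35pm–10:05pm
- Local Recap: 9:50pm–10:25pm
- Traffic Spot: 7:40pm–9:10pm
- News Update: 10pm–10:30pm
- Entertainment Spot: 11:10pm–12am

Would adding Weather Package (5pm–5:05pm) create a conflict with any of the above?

No — it doesn't clash with anything

Interview Spot: starts 5:10pm at or after Weather Package ends 5:05pm → clear.
Entertainment Block: starts 6:05pm at or after Weather Package ends 5:05pm → clear.
Feature Block: starts 6:30pm at or after Weather Package ends 5:05pm → clear.
Traffic Spot: starts 7:40pm at or after Weather Package ends 5:05pm → clear.
Breaking Bulletin: starts 8:35pm at or after Weather Package ends 5:05pm → clear.
Local Recap: starts 9:50pm at or after Weather Package ends 5:05pm → clear.
News Update: starts 10pm at or after Weather Package ends 5:05pm → clear.
Entertainment Spot: starts 11:10pm at or after Weather Package ends 5:05pm → clear.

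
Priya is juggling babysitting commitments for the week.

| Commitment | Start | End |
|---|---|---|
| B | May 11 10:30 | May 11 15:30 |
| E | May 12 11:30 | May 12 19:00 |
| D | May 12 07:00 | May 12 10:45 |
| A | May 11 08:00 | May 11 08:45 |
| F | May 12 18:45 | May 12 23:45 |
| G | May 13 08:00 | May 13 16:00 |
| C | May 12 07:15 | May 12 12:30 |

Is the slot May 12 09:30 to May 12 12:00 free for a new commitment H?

No — it overlaps C, D, E

A: ends May 11 08:45 at or before H starts May 12 09:30 → clear.
B: ends May 11 15:30 at or before H starts May 12 09:30 → clear.
D: starts May 12 07:00 before H ends May 12 12:00, and ends May 12 10:45 after H starts May 12 09:30 → overlap.
C: starts May 12 07:15 before H ends May 12 12:00, and ends May 12 12:30 after H starts May 12 09:30 → overlap.
E: starts May 12 11:30 before H ends May 12 12:00, and ends May 12 19:00 after H starts May 12 09:30 → overlap.
F: starts May 12 18:45 at or after H ends May 12 12:00 → clear.
G: starts May 13 08:00 at or after H ends May 12 12:00 → clear.
H overlaps C, D, E.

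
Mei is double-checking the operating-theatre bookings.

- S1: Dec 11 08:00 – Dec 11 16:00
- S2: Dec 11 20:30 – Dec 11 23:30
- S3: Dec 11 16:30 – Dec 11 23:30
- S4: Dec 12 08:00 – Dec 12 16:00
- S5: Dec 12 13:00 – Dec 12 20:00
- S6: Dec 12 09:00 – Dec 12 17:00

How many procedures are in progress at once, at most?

3

Walk through starts and ends in time order (an end at T is processed before a start at T):
Dec 11 08:00 start S1 → 1
Dec 11 16:00 end S1 → 0
Dec 11 16:30 start S3 → 1
Dec 11 20:30 start S2 → 2
Dec 11 23:30 end S2 → 1
Dec 11 23:30 end S3 → 0
Dec 12 08:00 start S4 → 1
Dec 12 09:00 start S6 → 2
Dec 12 13:00 start S5 → 3
Dec 12 16:00 end S4 → 2
Dec 12 17:00 end S6 → 1
Dec 12 20:00 end S5 → 0
Peak is 3, at Dec 12 13:00 (S4, S5, S6).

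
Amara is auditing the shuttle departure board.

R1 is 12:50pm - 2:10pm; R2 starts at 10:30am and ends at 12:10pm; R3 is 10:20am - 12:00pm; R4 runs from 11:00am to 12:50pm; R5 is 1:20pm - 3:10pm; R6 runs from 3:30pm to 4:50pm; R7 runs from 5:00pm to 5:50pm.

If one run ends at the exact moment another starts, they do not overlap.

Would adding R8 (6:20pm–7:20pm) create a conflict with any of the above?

R3: ends 12:00pm at or before R8 starts 6:20pm → clear.
R2: ends 12:10pm at or before R8 starts 6:20pm → clear.
R4: ends 12:50pm at or before R8 starts 6:20pm → clear.
R1: ends 2:10pm at or before R8 starts 6:20pm → clear.
R5: ends 3:10pm at or before R8 starts 6:20pm → clear.
R6: ends 4:50pm at or before R8 starts 6:20pm → clear.
R7: ends 5:50pm at or before R8 starts 6:20pm → clear.

No — it doesn't clash with anything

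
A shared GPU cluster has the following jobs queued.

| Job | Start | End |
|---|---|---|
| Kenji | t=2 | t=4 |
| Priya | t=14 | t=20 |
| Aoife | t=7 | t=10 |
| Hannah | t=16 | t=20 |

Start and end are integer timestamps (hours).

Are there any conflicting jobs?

Sorted by start: Kenji, Aoife, Priya, Hannah.
Aoife starts after Kenji ends, so Kenji has no further overlaps.
Priya starts after Aoife ends, so Aoife has no further overlaps.
Hannah starts before Priya ends → Priya and Hannah overlap.
That's a conflict, so the schedule is not conflict-free.

Yes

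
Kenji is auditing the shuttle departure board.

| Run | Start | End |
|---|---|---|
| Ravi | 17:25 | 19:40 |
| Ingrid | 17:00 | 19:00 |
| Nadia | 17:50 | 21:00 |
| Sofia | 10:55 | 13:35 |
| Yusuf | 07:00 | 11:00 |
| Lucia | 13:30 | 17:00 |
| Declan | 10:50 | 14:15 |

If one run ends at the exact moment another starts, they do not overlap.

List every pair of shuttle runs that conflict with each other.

Sorted by start: Yusuf, Declan, Sofia, Lucia, Ingrid, Ravi, Nadia.
Declan starts before Yusuf ends → Yusuf and Declan overlap.
Sofia starts before Yusuf ends → Yusuf and Sofia overlap.
Lucia starts after Yusuf ends — done with Yusuf.
Sofia starts before Declan ends → Declan and Sofia overlap.
Lucia starts before Declan ends → Declan and Lucia overlap.
Ingrid starts after Declan ends — done with Declan.
Lucia starts before Sofia ends → Sofia and Lucia overlap.
Ingrid starts after Sofia ends — done with Sofia.
Ingrid starts exactly when Lucia ends (back-to-back, no overlap) — done with Lucia.
Ravi starts before Ingrid ends → Ingrid and Ravi overlap.
Nadia starts before Ingrid ends → Ingrid and Nadia overlap.
Nadia starts before Ravi ends → Ravi and Nadia overlap.

Declan & Lucia, Declan & Sofia, Declan & Yusuf, Ingrid & Nadia, Ingrid & Ravi, Lucia & Sofia, Nadia & Ravi, Sofia & Yusuf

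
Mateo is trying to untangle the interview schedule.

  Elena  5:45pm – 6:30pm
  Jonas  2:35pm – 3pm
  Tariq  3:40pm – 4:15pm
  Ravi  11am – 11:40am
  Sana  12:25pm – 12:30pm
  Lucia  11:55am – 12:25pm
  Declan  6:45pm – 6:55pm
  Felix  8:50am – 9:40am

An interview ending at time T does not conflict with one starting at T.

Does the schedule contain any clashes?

Two intervals overlap when each starts before the other ends.
Sorted by start: Felix, Ravi, Lucia, Sana, Jonas, Tariq, Elena, Declan.
Ravi starts after Felix ends — done with Felix.
Lucia starts after Ravi ends — done with Ravi.
Sana starts exactly when Lucia ends (back-to-back, no overlap) — done with Lucia.
Jonas starts after Sana ends — done with Sana.
Tariq starts after Jonas ends — done with Jonas.
Elena starts after Tariq ends — done with Tariq.
Declan starts after Elena ends.
Every pair is clear; the schedule has no overlaps.

No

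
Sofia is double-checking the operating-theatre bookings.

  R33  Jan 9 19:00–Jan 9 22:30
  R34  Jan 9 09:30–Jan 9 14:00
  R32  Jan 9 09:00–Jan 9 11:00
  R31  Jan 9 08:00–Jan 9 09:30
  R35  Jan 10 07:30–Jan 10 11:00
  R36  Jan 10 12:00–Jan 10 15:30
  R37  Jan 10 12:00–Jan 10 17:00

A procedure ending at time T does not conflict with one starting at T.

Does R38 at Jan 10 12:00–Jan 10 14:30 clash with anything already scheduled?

R31: ends Jan 9 09:30 at or before R38 starts Jan 10 12:00 → clear.
R32: ends Jan 9 11:00 at or before R38 starts Jan 10 12:00 → clear.
R34: ends Jan 9 14:00 at or before R38 starts Jan 10 12:00 → clear.
R33: ends Jan 9 22:30 at or before R38 starts Jan 10 12:00 → clear.
R35: ends Jan 10 11:00 at or before R38 starts Jan 10 12:00 → clear.
R36: starts Jan 10 12:00 before R38 ends Jan 10 14:30, and ends Jan 10 15:30 after R38 starts Jan 10 12:00 → overlap.
R37: starts Jan 10 12:00 before R38 ends Jan 10 14:30, and ends Jan 10 17:00 after R38 starts Jan 10 12:00 → overlap.
R38 overlaps R36, R37.

Yes — it overlaps R36, R37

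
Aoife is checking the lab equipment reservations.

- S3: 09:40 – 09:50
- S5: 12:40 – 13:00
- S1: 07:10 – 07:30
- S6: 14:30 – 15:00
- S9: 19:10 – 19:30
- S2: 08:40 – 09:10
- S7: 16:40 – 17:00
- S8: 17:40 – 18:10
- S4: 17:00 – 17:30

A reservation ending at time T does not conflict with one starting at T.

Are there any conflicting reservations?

Two intervals overlap when each starts before the other ends.
Sorted by start: S1, S2, S3, S5, S6, S7, S4, S8, S9.
S2 starts after S1 ends, so S1 has no further overlaps.
S3 starts after S2 ends, so S2 has no further overlaps.
S5 starts after S3 ends, so S3 has no further overlaps.
S6 starts after S5 ends, so S5 has no further overlaps.
S7 starts after S6 ends, so S6 has no further overlaps.
S4 starts exactly when S7 ends (back-to-back, no overlap), so S7 has no further overlaps.
S8 starts after S4 ends, so S4 has no further overlaps.
S9 starts after S8 ends.
Every pair is clear; the schedule has no overlaps.

No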